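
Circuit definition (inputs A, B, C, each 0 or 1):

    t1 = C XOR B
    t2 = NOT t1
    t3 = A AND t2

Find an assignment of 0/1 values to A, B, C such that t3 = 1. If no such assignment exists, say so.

A=1, B=0, C=0

t3 = A AND t2 must be 1, so both A = 1 and t2 = 1.
Check with A=1, B=0, C=0:
t1 = C XOR B = 0 XOR 0 = 0
t2 = NOT t1 = NOT 0 = 1
t3 = A AND t2 = 1 AND 1 = 1
So t3 = 1 as required.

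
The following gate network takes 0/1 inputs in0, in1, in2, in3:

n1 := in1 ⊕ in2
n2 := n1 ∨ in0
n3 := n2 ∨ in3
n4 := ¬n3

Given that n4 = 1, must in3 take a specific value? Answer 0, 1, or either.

n4 = ¬n3 must be 1, so n3 = 0.
n3 = n2 ∨ in3 must be 0, so both n2 = 0 and in3 = 0.
n2 = n1 ∨ in0 must be 0, so both n1 = 0 and in0 = 0.
Every assignment with n4 = 1 has in3 = 0; there are 2 such assignment(s).
  in0=0, in1=0, in2=0, in3=0
  in0=0, in1=1, in2=1, in3=0

0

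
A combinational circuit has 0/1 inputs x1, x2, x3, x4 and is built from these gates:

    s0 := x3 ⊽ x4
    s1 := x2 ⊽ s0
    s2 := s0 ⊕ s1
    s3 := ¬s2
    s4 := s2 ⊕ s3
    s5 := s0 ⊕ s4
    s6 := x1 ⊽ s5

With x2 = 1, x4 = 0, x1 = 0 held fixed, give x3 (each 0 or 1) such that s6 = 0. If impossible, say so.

x3=1

s6 = x1 ⊽ s5 must be 0, so at least one of x1, s5 is 1.
Check with x2 = 1, x4 = 0, x1 = 0 and x3=1:
s0 = x3 ⊽ x4 = 1 ⊽ 0 = 0
s1 = x2 ⊽ s0 = 1 ⊽ 0 = 0
s2 = s0 ⊕ s1 = 0 ⊕ 0 = 0
s3 = ¬s2 = ¬0 = 1
s4 = s2 ⊕ s3 = 0 ⊕ 1 = 1
s5 = s0 ⊕ s4 = 0 ⊕ 1 = 1
s6 = x1 ⊽ s5 = 0 ⊽ 1 = 0
So s6 = 0.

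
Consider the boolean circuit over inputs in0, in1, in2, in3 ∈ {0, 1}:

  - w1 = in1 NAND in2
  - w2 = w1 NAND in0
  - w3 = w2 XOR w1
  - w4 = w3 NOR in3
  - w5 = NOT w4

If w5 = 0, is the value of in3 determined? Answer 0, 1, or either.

0

w5 = NOT w4 must be 0, so w4 = 1.
Every assignment with w5 = 0 has in3 = 0; there are 3 such assignment(s).
  in0=0, in1=0, in2=0, in3=0
  in0=0, in1=0, in2=1, in3=0
  in0=0, in1=1, in2=0, in3=0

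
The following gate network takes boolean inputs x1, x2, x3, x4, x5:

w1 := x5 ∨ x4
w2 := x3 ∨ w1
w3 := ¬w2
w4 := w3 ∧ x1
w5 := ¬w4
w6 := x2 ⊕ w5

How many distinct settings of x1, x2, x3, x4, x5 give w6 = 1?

16

w6 = x2 ⊕ w5 must be 1, so x2 and w5 differ.
Enumerating the 32 input combinations, 16 give w6 = 1 and 16 give w6 = 0.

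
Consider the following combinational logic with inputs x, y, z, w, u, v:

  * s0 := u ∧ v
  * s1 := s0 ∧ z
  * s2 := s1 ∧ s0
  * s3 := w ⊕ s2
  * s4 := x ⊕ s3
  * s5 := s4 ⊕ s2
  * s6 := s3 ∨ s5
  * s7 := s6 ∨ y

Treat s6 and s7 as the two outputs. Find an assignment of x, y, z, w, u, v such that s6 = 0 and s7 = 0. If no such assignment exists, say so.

Check with x=0 y=0 z=0 w=0 u=1 v=0:
s0 = u ∧ v = 1 ∧ 0 = 0
s1 = s0 ∧ z = 0 ∧ 0 = 0
s2 = s1 ∧ s0 = 0 ∧ 0 = 0
s3 = w ⊕ s2 = 0 ⊕ 0 = 0
s4 = x ⊕ s3 = 0 ⊕ 0 = 0
s5 = s4 ⊕ s2 = 0 ⊕ 0 = 0
s6 = s3 ∨ s5 = 0 ∨ 0 = 0
s7 = s6 ∨ y = 0 ∨ 0 = 0
So s6 = 0 and s7 = 0.

x=0 y=0 z=0 w=0 u=1 v=0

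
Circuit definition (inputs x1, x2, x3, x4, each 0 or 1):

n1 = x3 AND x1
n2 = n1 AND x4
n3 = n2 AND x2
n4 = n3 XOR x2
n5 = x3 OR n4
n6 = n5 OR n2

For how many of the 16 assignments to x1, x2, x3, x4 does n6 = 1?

12

n6 = n5 OR n2 must be 1, so at least one of n5, n2 is 1.
Enumerating the 16 input combinations, 12 give n6 = 1 and 4 give n6 = 0.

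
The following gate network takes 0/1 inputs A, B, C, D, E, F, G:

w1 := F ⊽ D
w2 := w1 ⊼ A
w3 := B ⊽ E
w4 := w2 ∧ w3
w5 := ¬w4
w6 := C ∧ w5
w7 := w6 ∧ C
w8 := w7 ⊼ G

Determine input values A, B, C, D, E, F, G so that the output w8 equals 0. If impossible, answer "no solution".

Check with A=1, B=0, C=1, D=0, E=1, F=1, G=1:
w1 = F ⊽ D = 1 ⊽ 0 = 0
w2 = w1 ⊼ A = 0 ⊼ 1 = 1
w3 = B ⊽ E = 0 ⊽ 1 = 0
w4 = w2 ∧ w3 = 1 ∧ 0 = 0
w5 = ¬w4 = ¬0 = 1
w6 = C ∧ w5 = 1 ∧ 1 = 1
w7 = w6 ∧ C = 1 ∧ 1 = 1
w8 = w7 ⊼ G = 1 ⊼ 1 = 0
So w8 = 0 as required.

A=1, B=0, C=1, D=0, E=1, F=1, G=1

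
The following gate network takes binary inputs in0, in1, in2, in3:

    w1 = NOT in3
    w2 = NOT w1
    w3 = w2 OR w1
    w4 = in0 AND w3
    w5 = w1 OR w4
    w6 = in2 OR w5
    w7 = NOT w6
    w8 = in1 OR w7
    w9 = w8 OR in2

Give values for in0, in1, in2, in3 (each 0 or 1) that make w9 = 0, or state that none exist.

in0=1, in1=0, in2=0, in3=1

Check with in0=1, in1=0, in2=0, in3=1:
w1 = NOT in3 = NOT 1 = 0
w2 = NOT w1 = NOT 0 = 1
w3 = w2 OR w1 = 1 OR 0 = 1
w4 = in0 AND w3 = 1 AND 1 = 1
w5 = w1 OR w4 = 0 OR 1 = 1
w6 = in2 OR w5 = 0 OR 1 = 1
w7 = NOT w6 = NOT 1 = 0
w8 = in1 OR w7 = 0 OR 0 = 0
w9 = w8 OR in2 = 0 OR 0 = 0
So w9 = 0 as required.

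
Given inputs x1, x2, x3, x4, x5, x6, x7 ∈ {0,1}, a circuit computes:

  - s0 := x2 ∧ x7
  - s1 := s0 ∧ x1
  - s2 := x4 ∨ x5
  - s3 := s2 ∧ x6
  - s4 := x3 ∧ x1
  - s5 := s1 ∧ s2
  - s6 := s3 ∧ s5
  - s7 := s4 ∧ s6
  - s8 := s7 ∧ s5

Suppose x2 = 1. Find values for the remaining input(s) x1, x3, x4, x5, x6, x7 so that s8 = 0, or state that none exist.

Check with x2 = 1 and x1=0, x3=0, x4=1, x5=0, x6=0, x7=1:
s0 = x2 ∧ x7 = 1 ∧ 1 = 1
s1 = s0 ∧ x1 = 1 ∧ 0 = 0
s2 = x4 ∨ x5 = 1 ∨ 0 = 1
s3 = s2 ∧ x6 = 1 ∧ 0 = 0
s4 = x3 ∧ x1 = 0 ∧ 0 = 0
s5 = s1 ∧ s2 = 0 ∧ 1 = 0
s6 = s3 ∧ s5 = 0 ∧ 0 = 0
s7 = s4 ∧ s6 = 0 ∧ 0 = 0
s8 = s7 ∧ s5 = 0 ∧ 0 = 0
So s8 = 0.

x1=0, x3=0, x4=1, x5=0, x6=0, x7=1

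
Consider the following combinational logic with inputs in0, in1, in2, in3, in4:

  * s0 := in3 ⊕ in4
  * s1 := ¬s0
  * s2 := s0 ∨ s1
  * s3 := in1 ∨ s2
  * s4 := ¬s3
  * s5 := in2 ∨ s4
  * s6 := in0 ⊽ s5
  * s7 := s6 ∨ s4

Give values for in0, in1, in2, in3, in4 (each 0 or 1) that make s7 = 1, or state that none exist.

in0=0, in1=1, in2=0, in3=1, in4=0

Check with in0=0, in1=1, in2=0, in3=1, in4=0:
s0 = in3 ⊕ in4 = 1 ⊕ 0 = 1
s1 = ¬s0 = ¬1 = 0
s2 = s0 ∨ s1 = 1 ∨ 0 = 1
s3 = in1 ∨ s2 = 1 ∨ 1 = 1
s4 = ¬s3 = ¬1 = 0
s5 = in2 ∨ s4 = 0 ∨ 0 = 0
s6 = in0 ⊽ s5 = 0 ⊽ 0 = 1
s7 = s6 ∨ s4 = 1 ∨ 0 = 1
So s7 = 1 as required.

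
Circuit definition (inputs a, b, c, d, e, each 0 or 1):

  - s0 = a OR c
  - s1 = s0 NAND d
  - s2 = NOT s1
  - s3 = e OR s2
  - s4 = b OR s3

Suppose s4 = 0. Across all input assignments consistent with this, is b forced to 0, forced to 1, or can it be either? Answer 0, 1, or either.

s4 = b OR s3 must be 0, so both b = 0 and s3 = 0.
Every assignment with s4 = 0 has b = 0; there are 5 such assignment(s).

0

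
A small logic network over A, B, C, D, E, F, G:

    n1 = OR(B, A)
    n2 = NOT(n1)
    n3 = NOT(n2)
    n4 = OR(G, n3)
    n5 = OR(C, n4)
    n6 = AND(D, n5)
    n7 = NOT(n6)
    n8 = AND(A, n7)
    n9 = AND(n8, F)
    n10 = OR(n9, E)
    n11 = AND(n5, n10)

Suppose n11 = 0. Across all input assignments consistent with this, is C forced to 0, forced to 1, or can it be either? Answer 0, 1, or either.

Both values of C occur among assignments with n11 = 0:
  C=0: A=0, B=0, C=0, D=0, E=0, F=0, G=0
  C=1: A=0, B=0, C=1, D=0, E=0, F=0, G=0

either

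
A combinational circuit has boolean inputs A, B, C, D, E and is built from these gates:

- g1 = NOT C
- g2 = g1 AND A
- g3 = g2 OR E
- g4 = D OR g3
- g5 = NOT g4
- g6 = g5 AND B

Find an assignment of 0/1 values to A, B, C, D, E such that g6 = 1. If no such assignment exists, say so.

g6 = g5 AND B must be 1, so both g5 = 1 and B = 1.
g5 = NOT g4 must be 1, so g4 = 0.
g4 = D OR g3 must be 0, so both D = 0 and g3 = 0.
Check with A=1, B=1, C=1, D=0, E=0:
g1 = NOT C = NOT 1 = 0
g2 = g1 AND A = 0 AND 1 = 0
g3 = g2 OR E = 0 OR 0 = 0
g4 = D OR g3 = 0 OR 0 = 0
g5 = NOT g4 = NOT 0 = 1
g6 = g5 AND B = 1 AND 1 = 1
So g6 = 1 as required.

A=1, B=1, C=1, D=0, E=0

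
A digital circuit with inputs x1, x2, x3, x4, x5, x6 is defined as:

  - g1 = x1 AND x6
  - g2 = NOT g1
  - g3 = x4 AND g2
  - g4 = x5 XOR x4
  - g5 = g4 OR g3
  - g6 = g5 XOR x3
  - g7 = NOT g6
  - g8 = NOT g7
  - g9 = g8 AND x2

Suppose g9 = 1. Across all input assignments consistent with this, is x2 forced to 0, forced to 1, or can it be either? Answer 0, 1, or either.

g9 = g8 AND x2 must be 1, so both g8 = 1 and x2 = 1.
g8 = NOT g7 must be 1, so g7 = 0.
g7 = NOT g6 must be 0, so g6 = 1.
Every assignment with g9 = 1 has x2 = 1; there are 16 such assignment(s).

1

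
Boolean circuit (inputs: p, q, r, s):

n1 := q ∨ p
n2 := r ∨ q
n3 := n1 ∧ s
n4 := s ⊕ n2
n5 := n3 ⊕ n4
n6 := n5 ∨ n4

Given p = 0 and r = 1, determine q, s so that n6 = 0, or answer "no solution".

Check with p = 0 and r = 1 and q=0, s=1:
n1 = q ∨ p = 0 ∨ 0 = 0
n2 = r ∨ q = 1 ∨ 0 = 1
n3 = n1 ∧ s = 0 ∧ 1 = 0
n4 = s ⊕ n2 = 1 ⊕ 1 = 0
n5 = n3 ⊕ n4 = 0 ⊕ 0 = 0
n6 = n5 ∨ n4 = 0 ∨ 0 = 0
So n6 = 0.

q=0, s=1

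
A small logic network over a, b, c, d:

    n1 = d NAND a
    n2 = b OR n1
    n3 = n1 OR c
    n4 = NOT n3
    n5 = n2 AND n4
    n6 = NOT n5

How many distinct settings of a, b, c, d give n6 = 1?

n6 = NOT n5 must be 1, so n5 = 0.
n5 = n2 AND n4 must be 0, so at least one of n2, n4 is 0.
Enumerating the 16 input combinations, 15 give n6 = 1 and 1 give n6 = 0.

15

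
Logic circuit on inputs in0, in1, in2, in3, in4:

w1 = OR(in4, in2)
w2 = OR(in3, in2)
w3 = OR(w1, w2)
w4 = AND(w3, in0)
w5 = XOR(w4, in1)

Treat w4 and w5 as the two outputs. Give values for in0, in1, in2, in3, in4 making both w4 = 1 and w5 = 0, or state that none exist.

Check with in0=1 in1=1 in2=0 in3=1 in4=1:
w1 = OR(in4, in2) = OR(1, 0) = 1
w2 = OR(in3, in2) = OR(1, 0) = 1
w3 = OR(w1, w2) = OR(1, 1) = 1
w4 = AND(w3, in0) = AND(1, 1) = 1
w5 = XOR(w4, in1) = XOR(1, 1) = 0
So w4 = 1 and w5 = 0.

in0=1 in1=1 in2=0 in3=1 in4=1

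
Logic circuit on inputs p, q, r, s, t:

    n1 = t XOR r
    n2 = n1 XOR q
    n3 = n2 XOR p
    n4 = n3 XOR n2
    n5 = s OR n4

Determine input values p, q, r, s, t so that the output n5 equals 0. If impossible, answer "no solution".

n5 = s OR n4 must be 0, so both s = 0 and n4 = 0.
n4 = n3 XOR n2 must be 0, so n3 and n2 are equal.
Check with p=0, q=1, r=0, s=0, t=1:
n1 = t XOR r = 1 XOR 0 = 1
n2 = n1 XOR q = 1 XOR 1 = 0
n3 = n2 XOR p = 0 XOR 0 = 0
n4 = n3 XOR n2 = 0 XOR 0 = 0
n5 = s OR n4 = 0 OR 0 = 0
So n5 = 0 as required.

p=0, q=1, r=0, s=0, t=1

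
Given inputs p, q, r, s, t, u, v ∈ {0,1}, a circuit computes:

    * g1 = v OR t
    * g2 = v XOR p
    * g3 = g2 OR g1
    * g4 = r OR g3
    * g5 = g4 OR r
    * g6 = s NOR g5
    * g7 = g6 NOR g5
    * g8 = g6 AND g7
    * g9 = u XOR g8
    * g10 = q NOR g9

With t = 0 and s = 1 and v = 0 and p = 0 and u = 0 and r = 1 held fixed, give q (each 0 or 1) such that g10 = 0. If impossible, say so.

g10 = q NOR g9 must be 0, so at least one of q, g9 is 1.
Check with t = 0 and s = 1 and v = 0 and p = 0 and u = 0 and r = 1 and q=1:
g1 = v OR t = 0 OR 0 = 0
g2 = v XOR p = 0 XOR 0 = 0
g3 = g2 OR g1 = 0 OR 0 = 0
g4 = r OR g3 = 1 OR 0 = 1
g5 = g4 OR r = 1 OR 1 = 1
g6 = s NOR g5 = 1 NOR 1 = 0
g7 = g6 NOR g5 = 0 NOR 1 = 0
g8 = g6 AND g7 = 0 AND 0 = 0
g9 = u XOR g8 = 0 XOR 0 = 0
g10 = q NOR g9 = 1 NOR 0 = 0
So g10 = 0.

q=1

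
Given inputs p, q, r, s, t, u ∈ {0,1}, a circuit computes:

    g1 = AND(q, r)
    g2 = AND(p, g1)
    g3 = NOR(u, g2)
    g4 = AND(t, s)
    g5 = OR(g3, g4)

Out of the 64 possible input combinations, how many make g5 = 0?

g5 = OR(g3, g4) must be 0, so both g3 = 0 and g4 = 0.
g3 = NOR(u, g2) must be 0, so at least one of u, g2 is 1.
g4 = AND(t, s) must be 0, so at least one of t, s is 0.
Enumerating the 64 input combinations, 27 give g5 = 0 and 37 give g5 = 1.

27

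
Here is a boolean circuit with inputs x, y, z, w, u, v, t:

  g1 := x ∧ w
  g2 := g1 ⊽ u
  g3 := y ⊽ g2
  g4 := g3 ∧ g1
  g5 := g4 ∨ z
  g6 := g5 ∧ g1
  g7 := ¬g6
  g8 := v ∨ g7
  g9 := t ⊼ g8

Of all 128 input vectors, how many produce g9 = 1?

70

g9 = t ⊼ g8 must be 1, so at least one of t, g8 is 0.
Enumerating the 128 input combinations, 70 give g9 = 1 and 58 give g9 = 0.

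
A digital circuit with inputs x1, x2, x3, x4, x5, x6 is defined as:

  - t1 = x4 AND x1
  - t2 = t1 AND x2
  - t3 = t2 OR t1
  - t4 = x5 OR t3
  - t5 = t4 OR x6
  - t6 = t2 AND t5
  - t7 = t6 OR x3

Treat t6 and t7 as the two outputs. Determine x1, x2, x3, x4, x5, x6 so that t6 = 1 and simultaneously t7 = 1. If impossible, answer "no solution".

x1=1, x2=1, x3=0, x4=1, x5=1, x6=1

Check with x1=1, x2=1, x3=0, x4=1, x5=1, x6=1:
t1 = x4 AND x1 = 1 AND 1 = 1
t2 = t1 AND x2 = 1 AND 1 = 1
t3 = t2 OR t1 = 1 OR 1 = 1
t4 = x5 OR t3 = 1 OR 1 = 1
t5 = t4 OR x6 = 1 OR 1 = 1
t6 = t2 AND t5 = 1 AND 1 = 1
t7 = t6 OR x3 = 1 OR 0 = 1
So t6 = 1 and t7 = 1.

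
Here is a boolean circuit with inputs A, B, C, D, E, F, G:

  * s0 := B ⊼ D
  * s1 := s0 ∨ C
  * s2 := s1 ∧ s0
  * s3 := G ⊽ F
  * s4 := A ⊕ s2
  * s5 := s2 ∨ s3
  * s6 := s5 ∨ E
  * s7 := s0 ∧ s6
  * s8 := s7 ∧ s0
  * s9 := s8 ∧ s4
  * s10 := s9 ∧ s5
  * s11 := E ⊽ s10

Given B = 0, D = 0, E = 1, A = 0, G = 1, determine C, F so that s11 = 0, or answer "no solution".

C=0, F=1

Check with B = 0, D = 0, E = 1, A = 0, G = 1 and C=0, F=1:
s0 = B ⊼ D = 0 ⊼ 0 = 1
s1 = s0 ∨ C = 1 ∨ 0 = 1
s2 = s1 ∧ s0 = 1 ∧ 1 = 1
s3 = G ⊽ F = 1 ⊽ 1 = 0
s4 = A ⊕ s2 = 0 ⊕ 1 = 1
s5 = s2 ∨ s3 = 1 ∨ 0 = 1
s6 = s5 ∨ E = 1 ∨ 1 = 1
s7 = s0 ∧ s6 = 1 ∧ 1 = 1
s8 = s7 ∧ s0 = 1 ∧ 1 = 1
s9 = s8 ∧ s4 = 1 ∧ 1 = 1
s10 = s9 ∧ s5 = 1 ∧ 1 = 1
s11 = E ⊽ s10 = 1 ⊽ 1 = 0
So s11 = 0.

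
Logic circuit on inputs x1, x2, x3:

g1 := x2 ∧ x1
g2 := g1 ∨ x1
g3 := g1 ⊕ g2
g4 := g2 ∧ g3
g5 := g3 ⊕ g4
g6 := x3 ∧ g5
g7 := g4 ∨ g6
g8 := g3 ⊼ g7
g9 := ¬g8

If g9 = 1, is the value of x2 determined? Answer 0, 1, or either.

0

g9 = ¬g8 must be 1, so g8 = 0.
g8 = g3 ⊼ g7 must be 0, so both g3 = 1 and g7 = 1.
Every assignment with g9 = 1 has x2 = 0; there are 2 such assignment(s).
  x1=1, x2=0, x3=0
  x1=1, x2=0, x3=1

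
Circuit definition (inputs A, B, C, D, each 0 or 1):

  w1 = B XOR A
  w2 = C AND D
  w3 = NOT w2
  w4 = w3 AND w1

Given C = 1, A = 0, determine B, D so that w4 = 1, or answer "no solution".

B=1 D=0

w4 = w3 AND w1 must be 1, so both w3 = 1 and w1 = 1.
Check with C = 1, A = 0 and B=1, D=0:
w1 = B XOR A = 1 XOR 0 = 1
w2 = C AND D = 1 AND 0 = 0
w3 = NOT w2 = NOT 0 = 1
w4 = w3 AND w1 = 1 AND 1 = 1
So w4 = 1.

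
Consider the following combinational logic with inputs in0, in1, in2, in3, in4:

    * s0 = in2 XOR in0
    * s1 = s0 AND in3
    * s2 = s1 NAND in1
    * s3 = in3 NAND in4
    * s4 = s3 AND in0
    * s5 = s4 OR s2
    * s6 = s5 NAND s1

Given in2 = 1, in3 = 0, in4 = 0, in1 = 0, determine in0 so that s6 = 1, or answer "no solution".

in0=0

Check with in2 = 1, in3 = 0, in4 = 0, in1 = 0 and in0=0:
s0 = in2 XOR in0 = 1 XOR 0 = 1
s1 = s0 AND in3 = 1 AND 0 = 0
s2 = s1 NAND in1 = 0 NAND 0 = 1
s3 = in3 NAND in4 = 0 NAND 0 = 1
s4 = s3 AND in0 = 1 AND 0 = 0
s5 = s4 OR s2 = 0 OR 1 = 1
s6 = s5 NAND s1 = 1 NAND 0 = 1
So s6 = 1.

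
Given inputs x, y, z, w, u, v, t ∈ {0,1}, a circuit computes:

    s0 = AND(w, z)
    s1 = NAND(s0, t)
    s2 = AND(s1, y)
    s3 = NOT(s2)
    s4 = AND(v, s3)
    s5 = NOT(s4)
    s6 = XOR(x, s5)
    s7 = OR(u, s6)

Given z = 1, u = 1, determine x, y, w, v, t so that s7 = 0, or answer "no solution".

no solution exists

With z = 1, u = 1 fixed, none of the 32 settings of x, y, w, v, t give s7 = 0.
For example, with x=0, y=0, w=1, v=1, t=1:
s0 = AND(w, z) = AND(1, 1) = 1
s1 = NAND(s0, t) = NAND(1, 1) = 0
s2 = AND(s1, y) = AND(0, 0) = 0
s3 = NOT(s2) = NOT 0 = 1
s4 = AND(v, s3) = AND(1, 1) = 1
s5 = NOT(s4) = NOT 1 = 0
s6 = XOR(x, s5) = XOR(0, 0) = 0
s7 = OR(u, s6) = OR(1, 0) = 1
giving s7 = 1 ≠ 0.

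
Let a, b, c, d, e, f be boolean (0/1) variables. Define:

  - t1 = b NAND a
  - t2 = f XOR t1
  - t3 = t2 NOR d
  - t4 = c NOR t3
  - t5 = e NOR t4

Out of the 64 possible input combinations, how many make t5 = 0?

44

t5 = e NOR t4 must be 0, so at least one of e, t4 is 1.
Enumerating the 64 input combinations, 44 give t5 = 0 and 20 give t5 = 1.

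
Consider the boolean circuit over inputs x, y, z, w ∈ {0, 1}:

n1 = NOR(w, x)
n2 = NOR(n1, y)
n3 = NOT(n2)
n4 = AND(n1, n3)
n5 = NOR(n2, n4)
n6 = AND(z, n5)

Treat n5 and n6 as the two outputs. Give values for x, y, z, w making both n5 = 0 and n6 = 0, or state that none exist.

Check with x=0, y=1, z=1, w=0:
n1 = NOR(w, x) = NOR(0, 0) = 1
n2 = NOR(n1, y) = NOR(1, 1) = 0
n3 = NOT(n2) = NOT 0 = 1
n4 = AND(n1, n3) = AND(1, 1) = 1
n5 = NOR(n2, n4) = NOR(0, 1) = 0
n6 = AND(z, n5) = AND(1, 0) = 0
So n5 = 0 and n6 = 0.

x=0, y=1, z=1, w=0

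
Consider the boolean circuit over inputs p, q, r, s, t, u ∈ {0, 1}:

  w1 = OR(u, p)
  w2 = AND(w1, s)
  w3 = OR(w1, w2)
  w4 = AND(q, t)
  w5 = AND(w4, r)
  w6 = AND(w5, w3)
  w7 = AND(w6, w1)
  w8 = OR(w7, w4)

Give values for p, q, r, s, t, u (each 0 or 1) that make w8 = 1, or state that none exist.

p=1, q=1, r=0, s=1, t=1, u=0

Check with p=1, q=1, r=0, s=1, t=1, u=0:
w1 = OR(u, p) = OR(0, 1) = 1
w2 = AND(w1, s) = AND(1, 1) = 1
w3 = OR(w1, w2) = OR(1, 1) = 1
w4 = AND(q, t) = AND(1, 1) = 1
w5 = AND(w4, r) = AND(1, 0) = 0
w6 = AND(w5, w3) = AND(0, 1) = 0
w7 = AND(w6, w1) = AND(0, 1) = 0
w8 = OR(w7, w4) = OR(0, 1) = 1
So w8 = 1 as required.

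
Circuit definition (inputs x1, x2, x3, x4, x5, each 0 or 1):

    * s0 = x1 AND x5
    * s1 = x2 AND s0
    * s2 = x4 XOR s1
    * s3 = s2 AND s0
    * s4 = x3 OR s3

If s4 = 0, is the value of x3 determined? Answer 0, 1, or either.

0

s4 = x3 OR s3 must be 0, so both x3 = 0 and s3 = 0.
s3 = s2 AND s0 must be 0, so at least one of s2, s0 is 0.
Every assignment with s4 = 0 has x3 = 0; there are 14 such assignment(s).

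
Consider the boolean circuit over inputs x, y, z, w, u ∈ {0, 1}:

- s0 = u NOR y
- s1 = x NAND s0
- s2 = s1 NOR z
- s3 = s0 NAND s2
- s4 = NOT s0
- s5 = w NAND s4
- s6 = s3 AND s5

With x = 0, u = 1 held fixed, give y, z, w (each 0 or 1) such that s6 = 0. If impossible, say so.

s6 = s3 AND s5 must be 0, so at least one of s3, s5 is 0.
Check with x = 0, u = 1 and y=1, z=1, w=1:
s0 = u NOR y = 1 NOR 1 = 0
s1 = x NAND s0 = 0 NAND 0 = 1
s2 = s1 NOR z = 1 NOR 1 = 0
s3 = s0 NAND s2 = 0 NAND 0 = 1
s4 = NOT s0 = NOT 0 = 1
s5 = w NAND s4 = 1 NAND 1 = 0
s6 = s3 AND s5 = 1 AND 0 = 0
So s6 = 0.

y=1, z=1, w=1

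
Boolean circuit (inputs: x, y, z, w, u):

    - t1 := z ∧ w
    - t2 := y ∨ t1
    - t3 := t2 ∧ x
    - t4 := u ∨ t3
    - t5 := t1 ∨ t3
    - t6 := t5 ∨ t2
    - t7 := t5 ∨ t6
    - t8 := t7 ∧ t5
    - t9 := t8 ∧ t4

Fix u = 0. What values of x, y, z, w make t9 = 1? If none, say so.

Check with u = 0 and x=1, y=0, z=1, w=1:
t1 = z ∧ w = 1 ∧ 1 = 1
t2 = y ∨ t1 = 0 ∨ 1 = 1
t3 = t2 ∧ x = 1 ∧ 1 = 1
t4 = u ∨ t3 = 0 ∨ 1 = 1
t5 = t1 ∨ t3 = 1 ∨ 1 = 1
t6 = t5 ∨ t2 = 1 ∨ 1 = 1
t7 = t5 ∨ t6 = 1 ∨ 1 = 1
t8 = t7 ∧ t5 = 1 ∧ 1 = 1
t9 = t8 ∧ t4 = 1 ∧ 1 = 1
So t9 = 1.

x=1, y=0, z=1, w=1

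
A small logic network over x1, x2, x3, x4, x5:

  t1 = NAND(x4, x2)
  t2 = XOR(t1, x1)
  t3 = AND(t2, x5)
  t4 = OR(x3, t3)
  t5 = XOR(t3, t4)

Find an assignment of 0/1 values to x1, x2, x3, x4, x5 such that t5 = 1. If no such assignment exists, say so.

x1=0, x2=1, x3=1, x4=0, x5=0

t5 = XOR(t3, t4) must be 1, so t3 and t4 differ.
Check with x1=0, x2=1, x3=1, x4=0, x5=0:
t1 = NAND(x4, x2) = NAND(0, 1) = 1
t2 = XOR(t1, x1) = XOR(1, 0) = 1
t3 = AND(t2, x5) = AND(1, 0) = 0
t4 = OR(x3, t3) = OR(1, 0) = 1
t5 = XOR(t3, t4) = XOR(0, 1) = 1
So t5 = 1 as required.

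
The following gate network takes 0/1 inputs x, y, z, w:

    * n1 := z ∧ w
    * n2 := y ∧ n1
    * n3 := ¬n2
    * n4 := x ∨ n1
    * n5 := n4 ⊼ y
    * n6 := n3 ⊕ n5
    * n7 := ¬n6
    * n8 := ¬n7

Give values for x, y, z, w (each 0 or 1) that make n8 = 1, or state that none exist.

x=1, y=1, z=0, w=0

n8 = ¬n7 must be 1, so n7 = 0.
n7 = ¬n6 must be 0, so n6 = 1.
n6 = n3 ⊕ n5 must be 1, so n3 and n5 differ.
Check with x=1, y=1, z=0, w=0:
n1 = z ∧ w = 0 ∧ 0 = 0
n2 = y ∧ n1 = 1 ∧ 0 = 0
n3 = ¬n2 = ¬0 = 1
n4 = x ∨ n1 = 1 ∨ 0 = 1
n5 = n4 ⊼ y = 1 ⊼ 1 = 0
n6 = n3 ⊕ n5 = 1 ⊕ 0 = 1
n7 = ¬n6 = ¬1 = 0
n8 = ¬n7 = ¬0 = 1
So n8 = 1 as required.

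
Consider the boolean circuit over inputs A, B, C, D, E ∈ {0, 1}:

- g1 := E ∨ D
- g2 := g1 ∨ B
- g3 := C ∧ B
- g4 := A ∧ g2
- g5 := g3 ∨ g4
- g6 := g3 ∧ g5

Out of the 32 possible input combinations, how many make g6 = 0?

g6 = g3 ∧ g5 must be 0, so at least one of g3, g5 is 0.
Enumerating the 32 input combinations, 24 give g6 = 0 and 8 give g6 = 1.

24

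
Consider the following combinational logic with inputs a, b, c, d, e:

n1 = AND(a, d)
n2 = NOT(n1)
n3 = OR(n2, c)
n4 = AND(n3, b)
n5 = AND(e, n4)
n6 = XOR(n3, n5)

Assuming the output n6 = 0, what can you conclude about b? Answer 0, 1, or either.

Both values of b occur among assignments with n6 = 0:
  b=0: a=1, b=0, c=0, d=1, e=0
  b=1: a=0, b=1, c=0, d=0, e=1

either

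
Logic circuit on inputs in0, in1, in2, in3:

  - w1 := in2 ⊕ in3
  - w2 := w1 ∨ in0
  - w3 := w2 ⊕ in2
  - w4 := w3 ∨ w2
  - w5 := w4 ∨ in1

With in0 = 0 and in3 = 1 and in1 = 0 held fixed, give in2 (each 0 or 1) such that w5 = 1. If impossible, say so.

in2=0

Check with in0 = 0 and in3 = 1 and in1 = 0 and in2=0:
w1 = in2 ⊕ in3 = 0 ⊕ 1 = 1
w2 = w1 ∨ in0 = 1 ∨ 0 = 1
w3 = w2 ⊕ in2 = 1 ⊕ 0 = 1
w4 = w3 ∨ w2 = 1 ∨ 1 = 1
w5 = w4 ∨ in1 = 1 ∨ 0 = 1
So w5 = 1.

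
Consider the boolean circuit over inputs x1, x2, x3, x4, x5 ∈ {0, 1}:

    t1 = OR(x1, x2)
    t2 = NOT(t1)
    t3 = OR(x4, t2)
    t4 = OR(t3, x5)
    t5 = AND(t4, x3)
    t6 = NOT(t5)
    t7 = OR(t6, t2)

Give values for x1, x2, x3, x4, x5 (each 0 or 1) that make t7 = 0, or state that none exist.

x1=0, x2=1, x3=1, x4=1, x5=1

t7 = OR(t6, t2) must be 0, so both t6 = 0 and t2 = 0.
t6 = NOT(t5) must be 0, so t5 = 1.
Check with x1=0, x2=1, x3=1, x4=1, x5=1:
t1 = OR(x1, x2) = OR(0, 1) = 1
t2 = NOT(t1) = NOT 1 = 0
t3 = OR(x4, t2) = OR(1, 0) = 1
t4 = OR(t3, x5) = OR(1, 1) = 1
t5 = AND(t4, x3) = AND(1, 1) = 1
t6 = NOT(t5) = NOT 1 = 0
t7 = OR(t6, t2) = OR(0, 0) = 0
So t7 = 0 as required.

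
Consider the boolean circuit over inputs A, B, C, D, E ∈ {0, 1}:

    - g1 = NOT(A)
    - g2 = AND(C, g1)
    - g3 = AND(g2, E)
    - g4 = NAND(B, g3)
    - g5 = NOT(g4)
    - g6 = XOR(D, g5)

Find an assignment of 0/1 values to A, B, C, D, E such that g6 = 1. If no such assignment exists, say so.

A=1, B=1, C=0, D=1, E=1

Check with A=1, B=1, C=0, D=1, E=1:
g1 = NOT(A) = NOT 1 = 0
g2 = AND(C, g1) = AND(0, 0) = 0
g3 = AND(g2, E) = AND(0, 1) = 0
g4 = NAND(B, g3) = NAND(1, 0) = 1
g5 = NOT(g4) = NOT 1 = 0
g6 = XOR(D, g5) = XOR(1, 0) = 1
So g6 = 1 as required.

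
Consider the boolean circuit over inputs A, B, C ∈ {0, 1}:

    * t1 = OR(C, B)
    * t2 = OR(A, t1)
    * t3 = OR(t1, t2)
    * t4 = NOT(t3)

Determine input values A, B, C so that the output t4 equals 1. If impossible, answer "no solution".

Check with A=0, B=0, C=0:
t1 = OR(C, B) = OR(0, 0) = 0
t2 = OR(A, t1) = OR(0, 0) = 0
t3 = OR(t1, t2) = OR(0, 0) = 0
t4 = NOT(t3) = NOT 0 = 1
So t4 = 1 as required.

A=0, B=0, C=0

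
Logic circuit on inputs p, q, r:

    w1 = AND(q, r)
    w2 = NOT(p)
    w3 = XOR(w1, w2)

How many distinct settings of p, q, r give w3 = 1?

w3 = XOR(w1, w2) must be 1, so w1 and w2 differ.
Satisfying assignments:
  p=0, q=0, r=0
  p=0, q=0, r=1
  p=0, q=1, r=0
  p=1, q=1, r=1

4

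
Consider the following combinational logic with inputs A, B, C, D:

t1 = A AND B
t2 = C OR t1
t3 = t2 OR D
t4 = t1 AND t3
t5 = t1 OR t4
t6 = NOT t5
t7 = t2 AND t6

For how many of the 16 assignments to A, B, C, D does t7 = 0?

t7 = t2 AND t6 must be 0, so at least one of t2, t6 is 0.
Enumerating the 16 input combinations, 10 give t7 = 0 and 6 give t7 = 1.

10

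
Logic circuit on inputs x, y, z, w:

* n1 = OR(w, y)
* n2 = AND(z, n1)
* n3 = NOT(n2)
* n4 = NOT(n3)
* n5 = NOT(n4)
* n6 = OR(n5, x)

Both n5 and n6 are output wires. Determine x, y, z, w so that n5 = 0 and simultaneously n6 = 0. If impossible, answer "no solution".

Check with x=0, y=1, z=1, w=1:
n1 = OR(w, y) = OR(1, 1) = 1
n2 = AND(z, n1) = AND(1, 1) = 1
n3 = NOT(n2) = NOT 1 = 0
n4 = NOT(n3) = NOT 0 = 1
n5 = NOT(n4) = NOT 1 = 0
n6 = OR(n5, x) = OR(0, 0) = 0
So n5 = 0 and n6 = 0.

x=0, y=1, z=1, w=1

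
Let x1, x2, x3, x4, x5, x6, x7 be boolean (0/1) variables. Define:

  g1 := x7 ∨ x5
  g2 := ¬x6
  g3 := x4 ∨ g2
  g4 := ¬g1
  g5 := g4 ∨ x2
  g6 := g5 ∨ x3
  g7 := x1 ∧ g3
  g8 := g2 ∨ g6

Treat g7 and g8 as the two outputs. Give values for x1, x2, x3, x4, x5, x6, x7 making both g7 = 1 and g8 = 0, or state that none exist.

x1=1, x2=0, x3=0, x4=1, x5=0, x6=1, x7=1

Check with x1=1, x2=0, x3=0, x4=1, x5=0, x6=1, x7=1:
g1 = x7 ∨ x5 = 1 ∨ 0 = 1
g2 = ¬x6 = ¬1 = 0
g3 = x4 ∨ g2 = 1 ∨ 0 = 1
g4 = ¬g1 = ¬1 = 0
g5 = g4 ∨ x2 = 0 ∨ 0 = 0
g6 = g5 ∨ x3 = 0 ∨ 0 = 0
g7 = x1 ∧ g3 = 1 ∧ 1 = 1
g8 = g2 ∨ g6 = 0 ∨ 0 = 0
So g7 = 1 and g8 = 0.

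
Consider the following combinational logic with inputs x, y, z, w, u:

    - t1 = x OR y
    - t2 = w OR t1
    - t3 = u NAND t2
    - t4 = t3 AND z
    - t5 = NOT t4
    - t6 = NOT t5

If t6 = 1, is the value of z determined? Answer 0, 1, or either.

t6 = NOT t5 must be 1, so t5 = 0.
t5 = NOT t4 must be 0, so t4 = 1.
t4 = t3 AND z must be 1, so both t3 = 1 and z = 1.
Every assignment with t6 = 1 has z = 1; there are 9 such assignment(s).

1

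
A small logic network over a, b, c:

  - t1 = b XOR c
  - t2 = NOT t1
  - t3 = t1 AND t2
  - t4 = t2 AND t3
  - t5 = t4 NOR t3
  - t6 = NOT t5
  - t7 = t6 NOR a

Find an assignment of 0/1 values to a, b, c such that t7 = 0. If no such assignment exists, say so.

a=1, b=0, c=1

t7 = t6 NOR a must be 0, so at least one of t6, a is 1.
Check with a=1, b=0, c=1:
t1 = b XOR c = 0 XOR 1 = 1
t2 = NOT t1 = NOT 1 = 0
t3 = t1 AND t2 = 1 AND 0 = 0
t4 = t2 AND t3 = 0 AND 0 = 0
t5 = t4 NOR t3 = 0 NOR 0 = 1
t6 = NOT t5 = NOT 1 = 0
t7 = t6 NOR a = 0 NOR 1 = 0
So t7 = 0 as required.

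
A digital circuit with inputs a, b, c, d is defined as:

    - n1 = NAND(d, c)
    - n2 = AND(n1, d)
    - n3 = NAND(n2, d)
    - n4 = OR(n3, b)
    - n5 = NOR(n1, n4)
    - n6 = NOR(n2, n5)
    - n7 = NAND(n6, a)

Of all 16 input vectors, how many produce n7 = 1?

10

n7 = NAND(n6, a) must be 1, so at least one of n6, a is 0.
Enumerating the 16 input combinations, 10 give n7 = 1 and 6 give n7 = 0.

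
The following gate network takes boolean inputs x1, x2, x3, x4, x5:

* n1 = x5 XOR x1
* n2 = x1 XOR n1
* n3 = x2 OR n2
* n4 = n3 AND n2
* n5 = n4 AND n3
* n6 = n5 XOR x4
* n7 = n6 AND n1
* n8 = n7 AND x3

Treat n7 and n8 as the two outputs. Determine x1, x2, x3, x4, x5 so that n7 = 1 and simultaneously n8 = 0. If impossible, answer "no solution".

Check with x1=0 x2=1 x3=0 x4=0 x5=1:
n1 = x5 XOR x1 = 1 XOR 0 = 1
n2 = x1 XOR n1 = 0 XOR 1 = 1
n3 = x2 OR n2 = 1 OR 1 = 1
n4 = n3 AND n2 = 1 AND 1 = 1
n5 = n4 AND n3 = 1 AND 1 = 1
n6 = n5 XOR x4 = 1 XOR 0 = 1
n7 = n6 AND n1 = 1 AND 1 = 1
n8 = n7 AND x3 = 1 AND 0 = 0
So n7 = 1 and n8 = 0.

x1=0 x2=1 x3=0 x4=0 x5=1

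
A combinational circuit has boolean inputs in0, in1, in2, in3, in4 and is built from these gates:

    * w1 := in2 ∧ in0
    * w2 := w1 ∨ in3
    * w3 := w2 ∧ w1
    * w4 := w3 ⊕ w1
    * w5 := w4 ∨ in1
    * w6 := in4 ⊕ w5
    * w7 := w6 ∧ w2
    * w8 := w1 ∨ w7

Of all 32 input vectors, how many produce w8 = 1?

w8 = w1 ∨ w7 must be 1, so at least one of w1, w7 is 1.
Enumerating the 32 input combinations, 14 give w8 = 1 and 18 give w8 = 0.

14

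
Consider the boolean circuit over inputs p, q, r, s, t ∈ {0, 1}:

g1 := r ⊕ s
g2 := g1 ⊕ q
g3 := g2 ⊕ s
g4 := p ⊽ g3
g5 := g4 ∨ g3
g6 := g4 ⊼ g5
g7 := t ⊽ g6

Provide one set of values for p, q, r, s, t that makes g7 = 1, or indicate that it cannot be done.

g7 = t ⊽ g6 must be 1, so both t = 0 and g6 = 0.
Check with p=0, q=1, r=1, s=0, t=0:
g1 = r ⊕ s = 1 ⊕ 0 = 1
g2 = g1 ⊕ q = 1 ⊕ 1 = 0
g3 = g2 ⊕ s = 0 ⊕ 0 = 0
g4 = p ⊽ g3 = 0 ⊽ 0 = 1
g5 = g4 ∨ g3 = 1 ∨ 0 = 1
g6 = g4 ⊼ g5 = 1 ⊼ 1 = 0
g7 = t ⊽ g6 = 0 ⊽ 0 = 1
So g7 = 1 as required.

p=0, q=1, r=1, s=0, t=0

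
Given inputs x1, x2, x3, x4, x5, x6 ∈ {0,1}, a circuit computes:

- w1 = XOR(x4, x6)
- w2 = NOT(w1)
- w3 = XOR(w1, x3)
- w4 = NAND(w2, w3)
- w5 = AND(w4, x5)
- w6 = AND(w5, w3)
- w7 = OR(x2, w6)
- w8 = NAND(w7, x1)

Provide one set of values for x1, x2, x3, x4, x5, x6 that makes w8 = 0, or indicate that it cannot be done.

Check with x1=1 x2=1 x3=0 x4=1 x5=1 x6=1:
w1 = XOR(x4, x6) = XOR(1, 1) = 0
w2 = NOT(w1) = NOT 0 = 1
w3 = XOR(w1, x3) = XOR(0, 0) = 0
w4 = NAND(w2, w3) = NAND(1, 0) = 1
w5 = AND(w4, x5) = AND(1, 1) = 1
w6 = AND(w5, w3) = AND(1, 0) = 0
w7 = OR(x2, w6) = OR(1, 0) = 1
w8 = NAND(w7, x1) = NAND(1, 1) = 0
So w8 = 0 as required.

x1=1 x2=1 x3=0 x4=1 x5=1 x6=1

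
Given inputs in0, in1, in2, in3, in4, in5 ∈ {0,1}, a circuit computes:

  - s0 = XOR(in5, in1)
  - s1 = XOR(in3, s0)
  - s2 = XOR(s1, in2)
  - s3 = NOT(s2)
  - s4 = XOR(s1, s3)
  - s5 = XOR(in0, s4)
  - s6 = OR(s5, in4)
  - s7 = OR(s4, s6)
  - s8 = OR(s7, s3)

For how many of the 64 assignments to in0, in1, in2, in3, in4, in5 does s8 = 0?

s8 = OR(s7, s3) must be 0, so both s7 = 0 and s3 = 0.
Enumerating the 64 input combinations, 4 give s8 = 0 and 60 give s8 = 1.

4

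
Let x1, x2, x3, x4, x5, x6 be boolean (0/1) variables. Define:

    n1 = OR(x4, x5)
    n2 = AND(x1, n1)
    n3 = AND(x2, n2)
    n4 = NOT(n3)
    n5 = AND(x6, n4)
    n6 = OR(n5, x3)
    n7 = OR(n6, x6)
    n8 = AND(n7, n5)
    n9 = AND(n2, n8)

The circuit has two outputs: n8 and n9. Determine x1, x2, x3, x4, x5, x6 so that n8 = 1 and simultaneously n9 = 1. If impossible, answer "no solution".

Check with x1=1, x2=0, x3=1, x4=1, x5=1, x6=1:
n1 = OR(x4, x5) = OR(1, 1) = 1
n2 = AND(x1, n1) = AND(1, 1) = 1
n3 = AND(x2, n2) = AND(0, 1) = 0
n4 = NOT(n3) = NOT 0 = 1
n5 = AND(x6, n4) = AND(1, 1) = 1
n6 = OR(n5, x3) = OR(1, 1) = 1
n7 = OR(n6, x6) = OR(1, 1) = 1
n8 = AND(n7, n5) = AND(1, 1) = 1
n9 = AND(n2, n8) = AND(1, 1) = 1
So n8 = 1 and n9 = 1.

x1=1, x2=0, x3=1, x4=1, x5=1, x6=1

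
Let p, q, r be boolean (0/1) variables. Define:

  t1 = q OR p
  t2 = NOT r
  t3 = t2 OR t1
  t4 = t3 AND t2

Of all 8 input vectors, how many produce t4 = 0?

t4 = t3 AND t2 must be 0, so at least one of t3, t2 is 0.
Satisfying assignments:
  p=0, q=0, r=1
  p=0, q=1, r=1
  p=1, q=0, r=1
  p=1, q=1, r=1

4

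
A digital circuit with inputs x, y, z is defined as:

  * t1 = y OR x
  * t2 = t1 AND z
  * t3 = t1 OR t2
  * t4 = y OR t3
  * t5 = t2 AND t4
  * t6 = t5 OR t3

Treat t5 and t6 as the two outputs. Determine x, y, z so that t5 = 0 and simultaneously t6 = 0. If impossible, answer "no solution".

x=0 y=0 z=1

Check with x=0 y=0 z=1:
t1 = y OR x = 0 OR 0 = 0
t2 = t1 AND z = 0 AND 1 = 0
t3 = t1 OR t2 = 0 OR 0 = 0
t4 = y OR t3 = 0 OR 0 = 0
t5 = t2 AND t4 = 0 AND 0 = 0
t6 = t5 OR t3 = 0 OR 0 = 0
So t5 = 0 and t6 = 0.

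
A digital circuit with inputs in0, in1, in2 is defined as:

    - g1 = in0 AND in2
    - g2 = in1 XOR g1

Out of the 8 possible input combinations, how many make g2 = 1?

4

g2 = in1 XOR g1 must be 1, so in1 and g1 differ.
Satisfying assignments:
  in0=0, in1=1, in2=0
  in0=0, in1=1, in2=1
  in0=1, in1=0, in2=1
  in0=1, in1=1, in2=0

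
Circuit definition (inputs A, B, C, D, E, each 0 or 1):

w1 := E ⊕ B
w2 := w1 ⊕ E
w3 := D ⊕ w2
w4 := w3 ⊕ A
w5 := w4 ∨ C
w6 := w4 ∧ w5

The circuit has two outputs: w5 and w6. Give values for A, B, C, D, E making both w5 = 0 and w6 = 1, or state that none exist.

Across all 32 input combinations, none give both w5 = 0 and w6 = 1.

no solution exists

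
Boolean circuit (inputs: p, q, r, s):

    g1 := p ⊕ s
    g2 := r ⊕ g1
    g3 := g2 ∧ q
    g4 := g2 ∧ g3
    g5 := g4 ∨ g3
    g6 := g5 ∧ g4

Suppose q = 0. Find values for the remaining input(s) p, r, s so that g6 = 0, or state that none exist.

Check with q = 0 and p=0, r=0, s=0:
g1 = p ⊕ s = 0 ⊕ 0 = 0
g2 = r ⊕ g1 = 0 ⊕ 0 = 0
g3 = g2 ∧ q = 0 ∧ 0 = 0
g4 = g2 ∧ g3 = 0 ∧ 0 = 0
g5 = g4 ∨ g3 = 0 ∨ 0 = 0
g6 = g5 ∧ g4 = 0 ∧ 0 = 0
So g6 = 0.

p=0, r=0, s=0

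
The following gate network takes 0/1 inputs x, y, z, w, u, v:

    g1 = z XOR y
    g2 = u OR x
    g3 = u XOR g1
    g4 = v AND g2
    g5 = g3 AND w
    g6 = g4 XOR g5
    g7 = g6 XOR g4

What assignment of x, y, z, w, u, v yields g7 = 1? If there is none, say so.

g7 = g6 XOR g4 must be 1, so g6 and g4 differ.
Check with x=1, y=0, z=1, w=1, u=0, v=1:
g1 = z XOR y = 1 XOR 0 = 1
g2 = u OR x = 0 OR 1 = 1
g3 = u XOR g1 = 0 XOR 1 = 1
g4 = v AND g2 = 1 AND 1 = 1
g5 = g3 AND w = 1 AND 1 = 1
g6 = g4 XOR g5 = 1 XOR 1 = 0
g7 = g6 XOR g4 = 0 XOR 1 = 1
So g7 = 1 as required.

x=1, y=0, z=1, w=1, u=0, v=1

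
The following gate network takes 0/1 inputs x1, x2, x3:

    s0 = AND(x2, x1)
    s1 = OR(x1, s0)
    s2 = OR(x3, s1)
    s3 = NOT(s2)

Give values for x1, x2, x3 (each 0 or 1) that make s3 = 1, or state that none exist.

x1=0 x2=1 x3=0

s3 = NOT(s2) must be 1, so s2 = 0.
s2 = OR(x3, s1) must be 0, so both x3 = 0 and s1 = 0.
s1 = OR(x1, s0) must be 0, so both x1 = 0 and s0 = 0.
Check with x1=0 x2=1 x3=0:
s0 = AND(x2, x1) = AND(1, 0) = 0
s1 = OR(x1, s0) = OR(0, 0) = 0
s2 = OR(x3, s1) = OR(0, 0) = 0
s3 = NOT(s2) = NOT 0 = 1
So s3 = 1 as required.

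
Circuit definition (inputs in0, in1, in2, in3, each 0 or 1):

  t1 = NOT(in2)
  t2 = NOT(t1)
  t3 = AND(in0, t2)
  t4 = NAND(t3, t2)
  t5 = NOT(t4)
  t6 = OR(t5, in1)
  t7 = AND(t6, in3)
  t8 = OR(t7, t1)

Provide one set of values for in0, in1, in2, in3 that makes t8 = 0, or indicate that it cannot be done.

in0=1, in1=0, in2=1, in3=0

t8 = OR(t7, t1) must be 0, so both t7 = 0 and t1 = 0.
t7 = AND(t6, in3) must be 0, so at least one of t6, in3 is 0.
Check with in0=1, in1=0, in2=1, in3=0:
t1 = NOT(in2) = NOT 1 = 0
t2 = NOT(t1) = NOT 0 = 1
t3 = AND(in0, t2) = AND(1, 1) = 1
t4 = NAND(t3, t2) = NAND(1, 1) = 0
t5 = NOT(t4) = NOT 0 = 1
t6 = OR(t5, in1) = OR(1, 0) = 1
t7 = AND(t6, in3) = AND(1, 0) = 0
t8 = OR(t7, t1) = OR(0, 0) = 0
So t8 = 0 as required.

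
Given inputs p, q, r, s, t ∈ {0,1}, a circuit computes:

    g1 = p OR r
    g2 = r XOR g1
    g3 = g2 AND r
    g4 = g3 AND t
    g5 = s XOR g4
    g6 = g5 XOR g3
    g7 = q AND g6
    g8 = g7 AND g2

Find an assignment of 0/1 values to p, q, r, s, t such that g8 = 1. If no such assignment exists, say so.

p=1 q=1 r=0 s=1 t=0

g8 = g7 AND g2 must be 1, so both g7 = 1 and g2 = 1.
g7 = q AND g6 must be 1, so both q = 1 and g6 = 1.
Check with p=1 q=1 r=0 s=1 t=0:
g1 = p OR r = 1 OR 0 = 1
g2 = r XOR g1 = 0 XOR 1 = 1
g3 = g2 AND r = 1 AND 0 = 0
g4 = g3 AND t = 0 AND 0 = 0
g5 = s XOR g4 = 1 XOR 0 = 1
g6 = g5 XOR g3 = 1 XOR 0 = 1
g7 = q AND g6 = 1 AND 1 = 1
g8 = g7 AND g2 = 1 AND 1 = 1
So g8 = 1 as required.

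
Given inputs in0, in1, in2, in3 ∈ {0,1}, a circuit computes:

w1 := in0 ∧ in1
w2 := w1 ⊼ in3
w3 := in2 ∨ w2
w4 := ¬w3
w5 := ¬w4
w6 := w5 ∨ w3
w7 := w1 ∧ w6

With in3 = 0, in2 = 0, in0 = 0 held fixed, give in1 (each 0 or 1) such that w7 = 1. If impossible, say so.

no solution exists

With in3 = 0, in2 = 0, in0 = 0 fixed, none of the 2 settings of in1 give w7 = 1.
For example, with in1=1:
w1 = in0 ∧ in1 = 0 ∧ 1 = 0
w2 = w1 ⊼ in3 = 0 ⊼ 0 = 1
w3 = in2 ∨ w2 = 0 ∨ 1 = 1
w4 = ¬w3 = ¬1 = 0
w5 = ¬w4 = ¬0 = 1
w6 = w5 ∨ w3 = 1 ∨ 1 = 1
w7 = w1 ∧ w6 = 0 ∧ 1 = 0
giving w7 = 0 ≠ 1.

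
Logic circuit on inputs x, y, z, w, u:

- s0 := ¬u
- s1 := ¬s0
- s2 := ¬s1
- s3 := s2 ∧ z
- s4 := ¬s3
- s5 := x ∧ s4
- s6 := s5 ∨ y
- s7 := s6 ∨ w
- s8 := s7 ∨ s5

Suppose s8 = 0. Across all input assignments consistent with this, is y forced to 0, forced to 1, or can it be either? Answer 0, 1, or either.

0

s8 = s7 ∨ s5 must be 0, so both s7 = 0 and s5 = 0.
s7 = s6 ∨ w must be 0, so both s6 = 0 and w = 0.
s5 = x ∧ s4 must be 0, so at least one of x, s4 is 0.
Every assignment with s8 = 0 has y = 0; there are 5 such assignment(s).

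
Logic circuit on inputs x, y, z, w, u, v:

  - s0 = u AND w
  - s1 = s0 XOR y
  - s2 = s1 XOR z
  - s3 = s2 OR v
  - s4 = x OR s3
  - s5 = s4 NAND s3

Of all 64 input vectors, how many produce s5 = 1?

16

s5 = s4 NAND s3 must be 1, so at least one of s4, s3 is 0.
Enumerating the 64 input combinations, 16 give s5 = 1 and 48 give s5 = 0.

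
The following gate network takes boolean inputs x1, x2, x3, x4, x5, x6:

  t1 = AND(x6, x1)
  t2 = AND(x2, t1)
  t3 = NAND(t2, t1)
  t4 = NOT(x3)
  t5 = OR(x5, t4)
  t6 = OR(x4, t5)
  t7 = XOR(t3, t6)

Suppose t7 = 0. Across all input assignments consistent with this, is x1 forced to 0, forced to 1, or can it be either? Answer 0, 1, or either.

either

Both values of x1 occur among assignments with t7 = 0:
  x1=0: x1=0, x2=0, x3=0, x4=0, x5=0, x6=0
  x1=1: x1=1, x2=0, x3=0, x4=0, x5=0, x6=0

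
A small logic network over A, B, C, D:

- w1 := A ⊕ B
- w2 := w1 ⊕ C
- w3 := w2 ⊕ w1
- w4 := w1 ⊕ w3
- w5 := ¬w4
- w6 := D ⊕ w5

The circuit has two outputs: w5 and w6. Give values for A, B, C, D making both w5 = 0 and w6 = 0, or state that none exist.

Check with A=1 B=0 C=0 D=0:
w1 = A ⊕ B = 1 ⊕ 0 = 1
w2 = w1 ⊕ C = 1 ⊕ 0 = 1
w3 = w2 ⊕ w1 = 1 ⊕ 1 = 0
w4 = w1 ⊕ w3 = 1 ⊕ 0 = 1
w5 = ¬w4 = ¬1 = 0
w6 = D ⊕ w5 = 0 ⊕ 0 = 0
So w5 = 0 and w6 = 0.

A=1 B=0 C=0 D=0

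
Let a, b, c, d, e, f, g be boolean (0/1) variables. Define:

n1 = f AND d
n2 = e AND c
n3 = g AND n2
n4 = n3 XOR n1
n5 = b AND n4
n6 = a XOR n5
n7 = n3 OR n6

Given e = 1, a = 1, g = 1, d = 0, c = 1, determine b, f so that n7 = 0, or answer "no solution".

no solution exists

With e = 1, a = 1, g = 1, d = 0, c = 1 fixed, none of the 4 settings of b, f give n7 = 0.
For example, with b=0, f=0:
n1 = f AND d = 0 AND 0 = 0
n2 = e AND c = 1 AND 1 = 1
n3 = g AND n2 = 1 AND 1 = 1
n4 = n3 XOR n1 = 1 XOR 0 = 1
n5 = b AND n4 = 0 AND 1 = 0
n6 = a XOR n5 = 1 XOR 0 = 1
n7 = n3 OR n6 = 1 OR 1 = 1
giving n7 = 1 ≠ 0.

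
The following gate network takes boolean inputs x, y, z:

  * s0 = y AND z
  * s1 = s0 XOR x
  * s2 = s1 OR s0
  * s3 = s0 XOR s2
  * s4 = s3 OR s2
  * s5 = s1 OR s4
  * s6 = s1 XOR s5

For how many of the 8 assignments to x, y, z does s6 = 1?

1

s6 = s1 XOR s5 must be 1, so s1 and s5 differ.
Satisfying assignments:
  x=1, y=1, z=1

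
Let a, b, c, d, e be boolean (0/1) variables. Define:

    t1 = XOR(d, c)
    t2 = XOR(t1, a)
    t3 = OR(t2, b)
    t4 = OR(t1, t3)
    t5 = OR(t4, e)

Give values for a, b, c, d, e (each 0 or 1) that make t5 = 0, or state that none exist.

Check with a=0 b=0 c=1 d=1 e=0:
t1 = XOR(d, c) = XOR(1, 1) = 0
t2 = XOR(t1, a) = XOR(0, 0) = 0
t3 = OR(t2, b) = OR(0, 0) = 0
t4 = OR(t1, t3) = OR(0, 0) = 0
t5 = OR(t4, e) = OR(0, 0) = 0
So t5 = 0 as required.

a=0 b=0 c=1 d=1 e=0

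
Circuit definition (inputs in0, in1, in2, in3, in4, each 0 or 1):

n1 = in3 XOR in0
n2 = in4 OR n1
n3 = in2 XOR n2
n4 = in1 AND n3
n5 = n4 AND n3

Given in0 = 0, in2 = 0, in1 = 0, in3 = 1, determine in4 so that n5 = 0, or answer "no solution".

in4=0

Check with in0 = 0, in2 = 0, in1 = 0, in3 = 1 and in4=0:
n1 = in3 XOR in0 = 1 XOR 0 = 1
n2 = in4 OR n1 = 0 OR 1 = 1
n3 = in2 XOR n2 = 0 XOR 1 = 1
n4 = in1 AND n3 = 0 AND 1 = 0
n5 = n4 AND n3 = 0 AND 1 = 0
So n5 = 0.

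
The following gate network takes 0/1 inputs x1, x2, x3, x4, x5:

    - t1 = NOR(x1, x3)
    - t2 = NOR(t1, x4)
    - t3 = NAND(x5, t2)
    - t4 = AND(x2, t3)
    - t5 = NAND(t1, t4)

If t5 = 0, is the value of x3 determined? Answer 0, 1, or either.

t5 = NAND(t1, t4) must be 0, so both t1 = 1 and t4 = 1.
t1 = NOR(x1, x3) must be 1, so both x1 = 0 and x3 = 0.
t4 = AND(x2, t3) must be 1, so both x2 = 1 and t3 = 1.
Every assignment with t5 = 0 has x3 = 0; there are 4 such assignment(s).
  x1=0, x2=1, x3=0, x4=0, x5=0
  x1=0, x2=1, x3=0, x4=0, x5=1
  x1=0, x2=1, x3=0, x4=1, x5=0
  x1=0, x2=1, x3=0, x4=1, x5=1

0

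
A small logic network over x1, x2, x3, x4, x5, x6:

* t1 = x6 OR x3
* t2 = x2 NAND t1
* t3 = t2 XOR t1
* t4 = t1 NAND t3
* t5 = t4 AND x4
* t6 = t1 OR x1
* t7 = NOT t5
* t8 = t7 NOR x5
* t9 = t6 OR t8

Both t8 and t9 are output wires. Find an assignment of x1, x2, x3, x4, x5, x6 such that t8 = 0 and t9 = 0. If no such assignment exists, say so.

x1=0 x2=1 x3=0 x4=0 x5=0 x6=0

Check with x1=0 x2=1 x3=0 x4=0 x5=0 x6=0:
t1 = x6 OR x3 = 0 OR 0 = 0
t2 = x2 NAND t1 = 1 NAND 0 = 1
t3 = t2 XOR t1 = 1 XOR 0 = 1
t4 = t1 NAND t3 = 0 NAND 1 = 1
t5 = t4 AND x4 = 1 AND 0 = 0
t6 = t1 OR x1 = 0 OR 0 = 0
t7 = NOT t5 = NOT 0 = 1
t8 = t7 NOR x5 = 1 NOR 0 = 0
t9 = t6 OR t8 = 0 OR 0 = 0
So t8 = 0 and t9 = 0.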